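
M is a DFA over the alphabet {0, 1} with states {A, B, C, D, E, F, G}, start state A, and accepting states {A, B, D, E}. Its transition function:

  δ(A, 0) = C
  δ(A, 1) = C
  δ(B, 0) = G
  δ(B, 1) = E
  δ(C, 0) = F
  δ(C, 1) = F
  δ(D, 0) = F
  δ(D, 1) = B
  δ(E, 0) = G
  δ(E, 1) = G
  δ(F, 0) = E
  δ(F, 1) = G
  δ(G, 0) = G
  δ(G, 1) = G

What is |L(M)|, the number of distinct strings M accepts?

5

The useful subgraph on states {A, C, E, F} is acyclic, so L(M) is finite; the longest accepting path visits 4 useful states, giving maximum string length 3.
Counting accepting paths from A by length: 1 of length 0, 4 of length 3. Total 5.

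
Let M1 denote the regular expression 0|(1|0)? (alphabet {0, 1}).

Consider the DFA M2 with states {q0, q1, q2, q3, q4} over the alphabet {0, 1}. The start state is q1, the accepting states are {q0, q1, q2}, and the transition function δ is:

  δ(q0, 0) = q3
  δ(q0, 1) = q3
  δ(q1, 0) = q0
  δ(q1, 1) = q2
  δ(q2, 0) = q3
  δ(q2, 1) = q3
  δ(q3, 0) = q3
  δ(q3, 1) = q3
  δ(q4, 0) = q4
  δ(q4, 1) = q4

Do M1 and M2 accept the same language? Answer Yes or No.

Converting the expression M1 to a DFA (subset construction, then merging equivalent states) gives the minimal DFA with states {r0, r1, r2}, start state r0, accepting states {r0, r1} and transitions r0: 0→r1, 1→r1; r1: 0→r2, 1→r2; r2: 0→r2, 1→r2.
Exploring the product automaton M1 × M2 from the start pair (r0, q1), following both machines on each input symbol, reaches 4 state pairs: (r0, q1), (r1, q0), (r1, q2), (r2, q3).
M1 accepts in {r0, r1} and M2 accepts in {q0, q1, q2}. In every reachable pair the two components are either both accepting — (r0, q1), (r1, q0), (r1, q2) — or both non-accepting, so no string is accepted by exactly one of the machines: L(M1) \ L(M2) and L(M2) \ L(M1) are both empty.
Hence every string is accepted by M1 iff it is accepted by M2, and the two languages coincide.

Yes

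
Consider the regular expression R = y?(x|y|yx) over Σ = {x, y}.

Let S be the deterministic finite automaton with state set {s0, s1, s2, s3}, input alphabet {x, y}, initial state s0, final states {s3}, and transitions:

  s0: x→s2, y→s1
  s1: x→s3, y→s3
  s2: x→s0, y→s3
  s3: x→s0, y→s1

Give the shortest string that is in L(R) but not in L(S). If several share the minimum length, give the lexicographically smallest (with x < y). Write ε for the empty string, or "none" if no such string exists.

x

The string x is accepted by R but not by S.
No shorter string lies in the difference, and x is the lexicographically first length-1 string in L(R) \ L(S).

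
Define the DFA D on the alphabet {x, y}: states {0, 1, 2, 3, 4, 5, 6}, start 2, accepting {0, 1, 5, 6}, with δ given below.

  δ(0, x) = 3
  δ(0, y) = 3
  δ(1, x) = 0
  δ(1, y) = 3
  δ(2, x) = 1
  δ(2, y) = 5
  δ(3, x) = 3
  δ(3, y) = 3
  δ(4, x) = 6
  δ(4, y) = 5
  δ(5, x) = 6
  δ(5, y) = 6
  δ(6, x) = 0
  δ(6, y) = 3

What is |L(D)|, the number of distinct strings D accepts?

The useful subgraph on states {0, 1, 2, 5, 6} is acyclic, so L(D) is finite; the longest accepting path visits 4 useful states, giving maximum string length 3.
Counting accepting paths from 2 by length: 2 of length 1, 3 of length 2, 2 of length 3. Total 7.

7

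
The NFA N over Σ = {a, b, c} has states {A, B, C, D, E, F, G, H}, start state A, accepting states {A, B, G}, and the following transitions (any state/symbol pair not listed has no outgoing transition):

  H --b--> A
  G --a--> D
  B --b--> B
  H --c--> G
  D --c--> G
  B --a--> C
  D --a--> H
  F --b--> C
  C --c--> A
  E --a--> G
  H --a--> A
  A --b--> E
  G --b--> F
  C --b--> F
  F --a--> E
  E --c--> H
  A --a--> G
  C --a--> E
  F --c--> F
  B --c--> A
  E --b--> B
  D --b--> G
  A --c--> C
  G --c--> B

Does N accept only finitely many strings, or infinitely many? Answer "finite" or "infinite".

State A is reachable from the start and can reach an accepting state, and it lies on the cycle A → C → A.
Traversing that cycle any number of times yields accepted strings of unbounded length, so the language is infinite.

infinite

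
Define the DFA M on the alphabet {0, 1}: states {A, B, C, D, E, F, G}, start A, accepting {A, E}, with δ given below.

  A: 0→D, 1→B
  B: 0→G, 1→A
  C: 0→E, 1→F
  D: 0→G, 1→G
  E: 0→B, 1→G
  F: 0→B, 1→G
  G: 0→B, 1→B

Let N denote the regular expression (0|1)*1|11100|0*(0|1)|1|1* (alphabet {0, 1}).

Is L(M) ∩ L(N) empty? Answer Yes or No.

The empty string ε is accepted by both M and N.
Hence L(M) ∩ L(N) ≠ ∅.

No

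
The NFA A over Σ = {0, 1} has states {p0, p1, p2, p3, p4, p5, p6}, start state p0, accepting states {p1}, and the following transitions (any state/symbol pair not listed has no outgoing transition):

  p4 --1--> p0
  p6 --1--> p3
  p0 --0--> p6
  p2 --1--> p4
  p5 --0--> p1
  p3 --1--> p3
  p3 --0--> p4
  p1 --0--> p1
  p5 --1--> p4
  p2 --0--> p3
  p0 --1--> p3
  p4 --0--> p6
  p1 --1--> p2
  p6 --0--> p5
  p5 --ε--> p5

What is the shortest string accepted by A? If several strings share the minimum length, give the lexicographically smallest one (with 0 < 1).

000

A breadth-first search from p0 reaches an accepting state first via the path p0 → p6 → p5 → p1 on input 000.
No string of length < 3 is accepted (BFS exhausts all shorter strings without reaching an accepting state), and 000 is the lexicographically least accepting string of length 3.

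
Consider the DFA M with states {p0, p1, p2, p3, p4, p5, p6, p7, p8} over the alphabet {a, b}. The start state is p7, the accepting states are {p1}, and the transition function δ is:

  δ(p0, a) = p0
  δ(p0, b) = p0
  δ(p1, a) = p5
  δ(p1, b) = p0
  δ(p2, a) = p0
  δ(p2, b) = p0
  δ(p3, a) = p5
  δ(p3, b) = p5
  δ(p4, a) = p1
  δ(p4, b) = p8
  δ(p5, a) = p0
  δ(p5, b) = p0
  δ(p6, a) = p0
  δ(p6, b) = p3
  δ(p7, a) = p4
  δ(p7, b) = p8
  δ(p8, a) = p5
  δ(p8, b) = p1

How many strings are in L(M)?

3

The useful subgraph on states {p1, p4, p7, p8} is acyclic, so L(M) is finite; the longest accepting path visits 4 useful states, giving maximum string length 3.
Counting accepting paths from p7 by length: 2 of length 2, 1 of length 3. Total 3.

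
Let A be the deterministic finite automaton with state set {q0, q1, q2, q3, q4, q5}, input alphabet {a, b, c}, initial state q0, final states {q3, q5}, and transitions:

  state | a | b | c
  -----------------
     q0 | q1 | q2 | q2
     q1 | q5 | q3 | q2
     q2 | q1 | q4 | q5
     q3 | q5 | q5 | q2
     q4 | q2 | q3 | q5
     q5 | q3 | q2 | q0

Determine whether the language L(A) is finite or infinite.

infinite

State q1 is reachable from the start and can reach an accepting state, and it lies on the cycle q1 → q2 → q1.
Traversing that cycle any number of times yields accepted strings of unbounded length, so the language is infinite.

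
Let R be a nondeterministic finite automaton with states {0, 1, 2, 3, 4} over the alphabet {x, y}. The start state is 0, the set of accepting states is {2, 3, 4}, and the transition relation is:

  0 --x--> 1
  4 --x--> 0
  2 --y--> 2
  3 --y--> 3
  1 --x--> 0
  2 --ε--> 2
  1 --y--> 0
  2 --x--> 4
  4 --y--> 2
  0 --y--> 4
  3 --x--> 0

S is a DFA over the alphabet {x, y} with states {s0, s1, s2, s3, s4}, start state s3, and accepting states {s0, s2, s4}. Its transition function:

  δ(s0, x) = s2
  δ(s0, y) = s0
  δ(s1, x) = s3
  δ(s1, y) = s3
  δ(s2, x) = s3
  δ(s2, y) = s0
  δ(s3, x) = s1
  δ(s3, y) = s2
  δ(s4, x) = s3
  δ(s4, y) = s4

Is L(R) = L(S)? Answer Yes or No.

Exploring the product automaton R × S from the start pair (0, s3), following both machines on each input symbol, reaches 4 state pairs: (0, s3), (1, s1), (4, s2), (2, s0).
R accepts in {2, 3, 4} and S accepts in {s0, s2, s4}. In every reachable pair the two components are either both accepting — (4, s2), (2, s0) — or both non-accepting, so no string is accepted by exactly one of the machines: L(R) \ L(S) and L(S) \ L(R) are both empty.
Hence every string is accepted by R iff it is accepted by S, and the two languages coincide.

Yes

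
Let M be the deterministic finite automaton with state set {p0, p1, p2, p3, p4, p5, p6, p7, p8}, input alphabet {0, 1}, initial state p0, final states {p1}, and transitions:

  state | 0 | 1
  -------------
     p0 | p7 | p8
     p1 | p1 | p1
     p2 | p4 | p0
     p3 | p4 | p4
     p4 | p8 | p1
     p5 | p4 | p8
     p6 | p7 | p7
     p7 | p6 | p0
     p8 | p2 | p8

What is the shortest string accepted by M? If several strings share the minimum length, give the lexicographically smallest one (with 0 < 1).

1001

A breadth-first search from p0 reaches an accepting state first via the path p0 → p8 → p2 → p4 → p1 on input 1001.
No string of length < 4 is accepted (BFS exhausts all shorter strings without reaching an accepting state), and 1001 is the lexicographically least accepting string of length 4.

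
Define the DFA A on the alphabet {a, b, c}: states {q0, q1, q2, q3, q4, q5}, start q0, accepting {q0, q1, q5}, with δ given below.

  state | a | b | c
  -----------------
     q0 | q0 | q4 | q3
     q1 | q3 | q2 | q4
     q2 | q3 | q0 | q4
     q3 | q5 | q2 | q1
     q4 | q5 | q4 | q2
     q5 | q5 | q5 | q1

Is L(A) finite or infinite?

infinite

State q0 is reachable from the start and can reach an accepting state, and it lies on the cycle q0 → q0.
Traversing that cycle any number of times yields accepted strings of unbounded length, so the language is infinite.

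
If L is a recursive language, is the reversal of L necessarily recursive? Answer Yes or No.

Yes

Reverse the input on the tape and then run the decider for L; this halts and accepts exactly Lᴿ.
So the recursive languages are closed under reversal.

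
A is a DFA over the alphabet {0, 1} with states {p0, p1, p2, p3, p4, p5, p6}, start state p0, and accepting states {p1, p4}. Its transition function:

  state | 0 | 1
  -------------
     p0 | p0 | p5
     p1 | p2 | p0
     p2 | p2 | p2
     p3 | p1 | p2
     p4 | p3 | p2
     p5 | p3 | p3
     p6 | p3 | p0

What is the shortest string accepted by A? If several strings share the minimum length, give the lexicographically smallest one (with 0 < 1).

100

A breadth-first search from p0 reaches an accepting state first via the path p0 → p5 → p3 → p1 on input 100.
No string of length < 3 is accepted (BFS exhausts all shorter strings without reaching an accepting state), and 100 is the lexicographically least accepting string of length 3.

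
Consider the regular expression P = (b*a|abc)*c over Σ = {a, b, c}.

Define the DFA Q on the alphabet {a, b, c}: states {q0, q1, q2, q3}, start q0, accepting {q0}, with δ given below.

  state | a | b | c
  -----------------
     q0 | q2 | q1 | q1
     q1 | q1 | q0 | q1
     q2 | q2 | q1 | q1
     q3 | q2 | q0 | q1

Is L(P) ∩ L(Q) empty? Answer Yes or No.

Converting the expression P to a DFA (subset construction, then merging equivalent states) gives the minimal DFA with states {p0, p1, p2, p3, p4, p5}, start state p0, accepting states {p3} and transitions p0: a→p1, b→p2, c→p3; p1: a→p1, b→p4, c→p3; p2: a→p0, b→p2, c→p5; p3: a→p5, b→p5, c→p5; p4: a→p0, b→p2, c→p0; p5: a→p5, b→p5, c→p5.
Exploring the product automaton P × Q from the start pair (p0, q0), following both machines on each input symbol, reaches 13 state pairs: (p0, q0), (p1, q2), (p2, q1), (p3, q1), (p4, q1), (p0, q1), (p2, q0), (p5, q1), (p5, q0), (p1, q1), (p0, q2), (p5, q2), (p4, q0).
P accepts in {p3} and Q accepts in {q0}; no reachable pair has both components accepting, so no string drives both machines to acceptance simultaneously and L(P) ∩ L(Q) = ∅.
So no string is accepted by both, and the intersection is empty.

Yes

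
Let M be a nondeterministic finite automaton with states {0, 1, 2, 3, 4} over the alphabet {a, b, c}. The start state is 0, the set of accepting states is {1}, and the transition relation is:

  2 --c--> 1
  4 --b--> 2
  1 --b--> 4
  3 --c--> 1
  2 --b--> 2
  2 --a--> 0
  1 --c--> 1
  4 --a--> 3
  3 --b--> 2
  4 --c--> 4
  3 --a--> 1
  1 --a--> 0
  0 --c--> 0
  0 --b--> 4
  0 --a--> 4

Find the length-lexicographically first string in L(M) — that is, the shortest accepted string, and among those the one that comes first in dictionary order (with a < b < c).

aaa

A breadth-first search from 0 reaches an accepting state first via the path 0 → 4 → 3 → 1 on input aaa.
No string of length < 3 is accepted (BFS exhausts all shorter strings without reaching an accepting state), and aaa is the lexicographically least accepting string of length 3.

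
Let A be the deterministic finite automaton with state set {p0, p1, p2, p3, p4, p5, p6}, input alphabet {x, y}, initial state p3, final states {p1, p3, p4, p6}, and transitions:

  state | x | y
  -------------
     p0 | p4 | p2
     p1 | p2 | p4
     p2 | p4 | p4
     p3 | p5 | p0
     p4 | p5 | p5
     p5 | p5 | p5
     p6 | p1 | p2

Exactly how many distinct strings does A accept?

The useful subgraph on states {p0, p2, p3, p4} is acyclic, so L(A) is finite; the longest accepting path visits 4 useful states, giving maximum string length 3.
Counting accepting paths from p3 by length: 1 of length 0, 1 of length 2, 2 of length 3. Total 4.

4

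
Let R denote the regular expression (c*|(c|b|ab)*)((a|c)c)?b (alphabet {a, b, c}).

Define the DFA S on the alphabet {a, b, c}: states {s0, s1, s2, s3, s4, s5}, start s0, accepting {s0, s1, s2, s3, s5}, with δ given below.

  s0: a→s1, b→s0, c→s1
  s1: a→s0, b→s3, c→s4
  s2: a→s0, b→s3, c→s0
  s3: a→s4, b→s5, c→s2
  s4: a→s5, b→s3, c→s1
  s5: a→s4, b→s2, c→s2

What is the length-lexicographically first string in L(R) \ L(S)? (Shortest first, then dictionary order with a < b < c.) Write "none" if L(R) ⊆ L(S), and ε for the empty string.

none

Converting the expression R to a DFA (subset construction, then merging equivalent states) gives the minimal DFA with states {r0, r1, r2, r3, r4, r5}, start state r0, accepting states {r2, r5} and transitions r0: a→r1, b→r2, c→r0; r1: a→r3, b→r0, c→r4; r2: a→r1, b→r2, c→r0; r3: a→r3, b→r3, c→r3; r4: a→r3, b→r5, c→r3; r5: a→r3, b→r3, c→r3.
Exploring the product automaton R × S from the start pair (r0, s0), following both machines on each input symbol, reaches 23 state pairs: (r0, s0), (r1, s1), (r2, s0), (r0, s1), (r3, s0), (r0, s3), (r4, s4), (r1, s0), (r2, s3), (r0, s4), (r3, s1), (r1, s4), (r2, s5), (r0, s2), (r3, s5), (r5, s3), (r4, s1), (r1, s5), (r3, s3), (r3, s4), (r2, s2), (r3, s2), (r4, s2).
R accepts in {r2, r5} and S accepts in {s0, s1, s2, s3, s5}. The reachable pairs whose R-component is accepting are (r2, s0), (r2, s3), (r2, s5), (r5, s3), (r2, s2); in each of them the S-component is accepting too, so the product for L(R) \ L(S) (R-component accepting, S-component rejecting) has no reachable accepting pair and the difference is empty.
So every string accepted by R is also accepted by S: L(R) \ L(S) = ∅ and there is no such string.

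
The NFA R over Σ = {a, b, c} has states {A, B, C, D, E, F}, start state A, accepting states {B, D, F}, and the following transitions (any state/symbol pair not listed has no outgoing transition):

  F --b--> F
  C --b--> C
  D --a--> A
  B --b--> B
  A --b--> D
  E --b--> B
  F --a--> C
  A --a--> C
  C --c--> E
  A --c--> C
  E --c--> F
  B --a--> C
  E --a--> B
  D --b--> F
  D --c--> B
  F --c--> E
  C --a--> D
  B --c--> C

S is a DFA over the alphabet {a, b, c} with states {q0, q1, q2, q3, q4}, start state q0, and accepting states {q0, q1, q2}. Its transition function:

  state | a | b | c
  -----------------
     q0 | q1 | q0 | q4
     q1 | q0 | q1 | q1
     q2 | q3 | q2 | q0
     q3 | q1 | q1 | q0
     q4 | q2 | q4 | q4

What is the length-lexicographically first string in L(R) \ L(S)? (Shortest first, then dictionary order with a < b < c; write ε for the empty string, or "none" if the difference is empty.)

The string bc is accepted by R but not by S.
No shorter string lies in the difference, and bc is the lexicographically first length-2 string in L(R) \ L(S).

bc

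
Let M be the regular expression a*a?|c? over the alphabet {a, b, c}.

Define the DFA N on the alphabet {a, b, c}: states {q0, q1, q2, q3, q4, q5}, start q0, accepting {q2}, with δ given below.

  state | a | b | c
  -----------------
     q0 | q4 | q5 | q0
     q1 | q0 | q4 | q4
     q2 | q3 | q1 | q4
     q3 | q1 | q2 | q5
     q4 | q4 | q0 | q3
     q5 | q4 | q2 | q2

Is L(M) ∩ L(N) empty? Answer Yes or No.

Yes

Converting the expression M to a DFA (subset construction, then merging equivalent states) gives the minimal DFA with states {m0, m1, m2, m3}, start state m0, accepting states {m0, m1, m3} and transitions m0: a→m1, b→m2, c→m3; m1: a→m1, b→m2, c→m2; m2: a→m2, b→m2, c→m2; m3: a→m2, b→m2, c→m2.
Exploring the product automaton M × N from the start pair (m0, q0), following both machines on each input symbol, reaches 9 state pairs: (m0, q0), (m1, q4), (m2, q5), (m3, q0), (m2, q0), (m2, q3), (m2, q4), (m2, q2), (m2, q1).
M accepts in {m0, m1, m3} and N accepts in {q2}; no reachable pair has both components accepting, so no string drives both machines to acceptance simultaneously and L(M) ∩ L(N) = ∅.
So no string is accepted by both, and the intersection is empty.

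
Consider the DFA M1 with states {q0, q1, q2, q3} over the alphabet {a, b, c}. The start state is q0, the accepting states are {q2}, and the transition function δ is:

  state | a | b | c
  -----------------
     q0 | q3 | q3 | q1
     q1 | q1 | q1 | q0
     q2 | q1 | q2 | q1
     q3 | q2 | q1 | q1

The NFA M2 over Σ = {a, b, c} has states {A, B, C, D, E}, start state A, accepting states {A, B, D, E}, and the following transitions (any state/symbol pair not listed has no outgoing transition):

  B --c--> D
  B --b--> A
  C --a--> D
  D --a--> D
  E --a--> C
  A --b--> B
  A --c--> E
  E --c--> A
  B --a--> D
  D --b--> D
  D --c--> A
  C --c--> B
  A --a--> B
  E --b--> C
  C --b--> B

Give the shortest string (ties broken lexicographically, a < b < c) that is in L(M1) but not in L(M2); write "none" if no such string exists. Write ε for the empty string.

Exploring the product automaton M1 × M2 from the start pair (q0, A), following both machines on each input symbol, reaches 16 state pairs: (q0, A), (q3, B), (q1, E), (q2, D), (q1, A), (q1, D), (q1, C), (q1, B), (q0, E), (q0, B), (q0, D), (q3, C), (q3, D), (q3, A), (q2, B), (q2, A).
M1 accepts in {q2} and M2 accepts in {A, B, D, E}. The reachable pairs whose M1-component is accepting are (q2, D), (q2, B), (q2, A); in each of them the M2-component is accepting too, so the product for L(M1) \ L(M2) (M1-component accepting, M2-component rejecting) has no reachable accepting pair and the difference is empty.
So every string accepted by M1 is also accepted by M2: L(M1) \ L(M2) = ∅ and there is no such string.

none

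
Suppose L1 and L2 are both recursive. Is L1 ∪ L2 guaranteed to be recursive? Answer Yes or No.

Run a decider for L₁ and then a decider for L₂ on the input and accept if either accepts; both sub-runs halt, so this is again a decider.
So the recursive languages are closed under union.

Yes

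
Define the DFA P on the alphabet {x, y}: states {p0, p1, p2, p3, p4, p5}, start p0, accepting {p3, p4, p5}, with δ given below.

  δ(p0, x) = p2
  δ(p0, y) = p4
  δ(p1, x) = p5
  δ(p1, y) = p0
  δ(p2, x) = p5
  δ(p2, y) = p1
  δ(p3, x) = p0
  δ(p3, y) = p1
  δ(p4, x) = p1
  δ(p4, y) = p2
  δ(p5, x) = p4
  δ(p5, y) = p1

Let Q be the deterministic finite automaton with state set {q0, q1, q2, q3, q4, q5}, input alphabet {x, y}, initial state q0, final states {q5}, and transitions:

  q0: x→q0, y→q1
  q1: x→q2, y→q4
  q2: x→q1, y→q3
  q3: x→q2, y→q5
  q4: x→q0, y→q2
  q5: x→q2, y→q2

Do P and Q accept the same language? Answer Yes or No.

No

The string y is accepted by P but rejected by Q.
So L(P) ≠ L(Q).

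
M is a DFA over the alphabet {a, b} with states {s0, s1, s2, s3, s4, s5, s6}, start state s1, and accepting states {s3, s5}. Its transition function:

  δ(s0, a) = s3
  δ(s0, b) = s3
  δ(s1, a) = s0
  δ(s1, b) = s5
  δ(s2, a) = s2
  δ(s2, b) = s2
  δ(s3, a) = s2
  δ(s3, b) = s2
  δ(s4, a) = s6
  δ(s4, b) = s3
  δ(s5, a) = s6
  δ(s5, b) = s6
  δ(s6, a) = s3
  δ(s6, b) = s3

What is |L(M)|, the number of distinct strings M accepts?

7

The useful subgraph on states {s0, s1, s3, s5, s6} is acyclic, so L(M) is finite; the longest accepting path visits 4 useful states, giving maximum string length 3.
Counting accepting paths from s1 by length: 1 of length 1, 2 of length 2, 4 of length 3. Total 7.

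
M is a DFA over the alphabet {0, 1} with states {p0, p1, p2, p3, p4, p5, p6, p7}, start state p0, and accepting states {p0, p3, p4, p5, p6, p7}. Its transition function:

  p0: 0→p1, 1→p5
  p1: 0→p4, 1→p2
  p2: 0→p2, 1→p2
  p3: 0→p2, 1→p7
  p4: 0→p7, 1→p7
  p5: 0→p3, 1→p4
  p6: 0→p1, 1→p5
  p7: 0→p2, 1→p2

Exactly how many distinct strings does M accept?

10

The useful subgraph on states {p0, p1, p3, p4, p5, p7} is acyclic, so L(M) is finite; the longest accepting path visits 4 useful states, giving maximum string length 3.
Counting accepting paths from p0 by length: 1 of length 0, 1 of length 1, 3 of length 2, 5 of length 3. Total 10.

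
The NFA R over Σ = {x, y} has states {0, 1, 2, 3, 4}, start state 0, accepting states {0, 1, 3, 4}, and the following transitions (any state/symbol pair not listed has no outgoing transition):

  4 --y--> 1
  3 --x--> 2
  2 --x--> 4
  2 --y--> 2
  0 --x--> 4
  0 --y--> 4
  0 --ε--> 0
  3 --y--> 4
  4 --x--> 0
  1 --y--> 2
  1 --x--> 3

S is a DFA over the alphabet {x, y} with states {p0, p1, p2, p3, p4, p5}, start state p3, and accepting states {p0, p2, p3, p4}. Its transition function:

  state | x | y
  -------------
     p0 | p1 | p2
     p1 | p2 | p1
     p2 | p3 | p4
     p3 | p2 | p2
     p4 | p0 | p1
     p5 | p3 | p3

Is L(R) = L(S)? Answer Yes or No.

Yes

Exploring the product automaton R × S from the start pair (0, p3), following both machines on each input symbol, reaches 5 state pairs: (0, p3), (4, p2), (1, p4), (3, p0), (2, p1).
R accepts in {0, 1, 3, 4} and S accepts in {p0, p2, p3, p4}. In every reachable pair the two components are either both accepting — (0, p3), (4, p2), (1, p4), (3, p0) — or both non-accepting, so no string is accepted by exactly one of the machines: L(R) \ L(S) and L(S) \ L(R) are both empty.
Hence every string is accepted by R iff it is accepted by S, and the two languages coincide.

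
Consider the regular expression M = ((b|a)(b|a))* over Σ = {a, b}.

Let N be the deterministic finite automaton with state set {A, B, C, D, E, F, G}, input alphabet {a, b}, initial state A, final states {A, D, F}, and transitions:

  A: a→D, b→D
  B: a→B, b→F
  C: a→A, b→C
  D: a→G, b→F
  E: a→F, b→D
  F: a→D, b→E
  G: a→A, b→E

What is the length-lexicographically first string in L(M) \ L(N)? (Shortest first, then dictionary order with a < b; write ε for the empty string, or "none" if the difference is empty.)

The string aa is accepted by M but not by N.
No shorter string lies in the difference, and aa is the lexicographically first length-2 string in L(M) \ L(N).

aa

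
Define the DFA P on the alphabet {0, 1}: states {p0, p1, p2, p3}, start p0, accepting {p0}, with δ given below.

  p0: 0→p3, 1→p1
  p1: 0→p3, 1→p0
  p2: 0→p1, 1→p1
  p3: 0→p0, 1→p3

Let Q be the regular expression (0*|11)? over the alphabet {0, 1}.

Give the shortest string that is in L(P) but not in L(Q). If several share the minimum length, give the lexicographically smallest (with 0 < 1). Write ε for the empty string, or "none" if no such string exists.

010

The string 010 is accepted by P but not by Q.
No shorter string lies in the difference, and 010 is the lexicographically first length-3 string in L(P) \ L(Q).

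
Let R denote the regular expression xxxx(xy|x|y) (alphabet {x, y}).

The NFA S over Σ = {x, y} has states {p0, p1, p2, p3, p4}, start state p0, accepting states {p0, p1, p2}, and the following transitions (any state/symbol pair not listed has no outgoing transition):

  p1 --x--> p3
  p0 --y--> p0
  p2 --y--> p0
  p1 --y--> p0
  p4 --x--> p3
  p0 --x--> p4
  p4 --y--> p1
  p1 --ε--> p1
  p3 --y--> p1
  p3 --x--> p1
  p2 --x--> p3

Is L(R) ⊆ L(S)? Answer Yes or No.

Yes

Converting the expression R to a DFA (subset construction, then merging equivalent states) gives the minimal DFA with states {r0, r1, r2, r3, r4, r5, r6, r7}, start state r0, accepting states {r6, r7} and transitions r0: x→r1, y→r2; r1: x→r3, y→r2; r2: x→r2, y→r2; r3: x→r4, y→r2; r4: x→r5, y→r2; r5: x→r6, y→r7; r6: x→r2, y→r7; r7: x→r2, y→r2.
Exploring the product automaton R × S from the start pair (r0, p0), following both machines on each input symbol, reaches 12 state pairs: (r0, p0), (r1, p4), (r2, p0), (r3, p3), (r2, p1), (r2, p4), (r4, p1), (r2, p3), (r5, p3), (r6, p1), (r7, p1), (r7, p0).
R accepts in {r6, r7} and S accepts in {p0, p1, p2}. The reachable pairs whose R-component is accepting are (r6, p1), (r7, p1), (r7, p0); in each of them the S-component is accepting too, so the product for L(R) \ L(S) (R-component accepting, S-component rejecting) has no reachable accepting pair and the difference is empty.
Hence every string in L(R) is also in L(S).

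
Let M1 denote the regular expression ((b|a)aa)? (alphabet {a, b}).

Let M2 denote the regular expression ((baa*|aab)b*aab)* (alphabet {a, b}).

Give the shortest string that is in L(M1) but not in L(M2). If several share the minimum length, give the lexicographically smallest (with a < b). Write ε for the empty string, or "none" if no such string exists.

The string aaa is accepted by M1 but not by M2.
No shorter string lies in the difference, and aaa is the lexicographically first length-3 string in L(M1) \ L(M2).

aaa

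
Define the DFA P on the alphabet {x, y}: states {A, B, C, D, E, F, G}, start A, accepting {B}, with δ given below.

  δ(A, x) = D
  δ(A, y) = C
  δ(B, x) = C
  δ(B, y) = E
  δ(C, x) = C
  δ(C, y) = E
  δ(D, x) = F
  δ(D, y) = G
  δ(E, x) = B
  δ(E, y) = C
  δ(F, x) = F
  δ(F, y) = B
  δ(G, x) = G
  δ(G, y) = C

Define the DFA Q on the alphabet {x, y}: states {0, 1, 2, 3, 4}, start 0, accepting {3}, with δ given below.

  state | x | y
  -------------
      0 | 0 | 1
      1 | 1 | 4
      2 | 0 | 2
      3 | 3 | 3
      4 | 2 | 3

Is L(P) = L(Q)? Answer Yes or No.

The string xxy is accepted by P but rejected by Q.
So L(P) ≠ L(Q).

No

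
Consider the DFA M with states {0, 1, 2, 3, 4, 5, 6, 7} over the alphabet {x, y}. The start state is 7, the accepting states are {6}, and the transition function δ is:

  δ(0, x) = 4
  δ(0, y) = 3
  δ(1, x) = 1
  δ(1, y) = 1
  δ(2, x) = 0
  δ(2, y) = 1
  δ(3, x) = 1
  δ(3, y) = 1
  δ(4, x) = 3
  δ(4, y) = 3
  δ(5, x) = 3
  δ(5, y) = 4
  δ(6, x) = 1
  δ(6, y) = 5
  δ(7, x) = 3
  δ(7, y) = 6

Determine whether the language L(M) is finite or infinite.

finite

The useful states (reachable from 7 and able to reach an accepting state) are {6, 7}.
Restricted to these states the transition graph has no cycle, so every accepting path has bounded length and L is finite.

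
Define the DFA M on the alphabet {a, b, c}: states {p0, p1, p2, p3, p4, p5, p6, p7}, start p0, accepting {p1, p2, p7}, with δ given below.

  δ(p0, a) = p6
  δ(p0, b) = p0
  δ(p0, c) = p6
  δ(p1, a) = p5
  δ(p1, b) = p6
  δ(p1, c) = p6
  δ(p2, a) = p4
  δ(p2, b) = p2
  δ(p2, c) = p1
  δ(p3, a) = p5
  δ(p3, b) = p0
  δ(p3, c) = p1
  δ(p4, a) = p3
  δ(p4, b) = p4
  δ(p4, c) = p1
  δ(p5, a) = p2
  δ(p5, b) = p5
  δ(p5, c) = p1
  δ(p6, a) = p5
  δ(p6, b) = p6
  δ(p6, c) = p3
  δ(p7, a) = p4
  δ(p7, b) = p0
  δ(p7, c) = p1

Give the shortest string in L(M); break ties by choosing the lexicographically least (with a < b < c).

aaa

A breadth-first search from p0 reaches an accepting state first via the path p0 → p6 → p5 → p2 on input aaa.
No string of length < 3 is accepted (BFS exhausts all shorter strings without reaching an accepting state), and aaa is the lexicographically least accepting string of length 3.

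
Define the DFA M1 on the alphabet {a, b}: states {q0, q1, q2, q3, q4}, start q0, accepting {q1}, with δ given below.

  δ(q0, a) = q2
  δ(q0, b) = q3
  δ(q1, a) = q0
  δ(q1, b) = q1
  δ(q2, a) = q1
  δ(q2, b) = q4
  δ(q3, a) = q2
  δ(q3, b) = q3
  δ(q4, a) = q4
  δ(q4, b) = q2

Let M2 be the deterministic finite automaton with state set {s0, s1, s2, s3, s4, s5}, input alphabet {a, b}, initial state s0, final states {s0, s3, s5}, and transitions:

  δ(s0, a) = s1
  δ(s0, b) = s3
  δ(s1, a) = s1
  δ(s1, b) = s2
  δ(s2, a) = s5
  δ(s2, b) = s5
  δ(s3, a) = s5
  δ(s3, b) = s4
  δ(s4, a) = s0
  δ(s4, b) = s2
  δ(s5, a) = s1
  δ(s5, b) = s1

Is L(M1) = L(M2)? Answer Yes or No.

The string aa is accepted by M1 but rejected by M2.
So L(M1) ≠ L(M2).

No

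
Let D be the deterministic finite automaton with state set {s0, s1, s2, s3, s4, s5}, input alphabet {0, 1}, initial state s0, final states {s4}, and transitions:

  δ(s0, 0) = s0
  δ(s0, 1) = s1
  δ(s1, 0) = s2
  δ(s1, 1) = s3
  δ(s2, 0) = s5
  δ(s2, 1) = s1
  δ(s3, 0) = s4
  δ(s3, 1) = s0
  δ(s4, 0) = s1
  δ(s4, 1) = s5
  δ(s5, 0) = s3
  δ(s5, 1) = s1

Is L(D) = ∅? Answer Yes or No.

The string 110 is accepted: the run s0 → s1 → s3 → s4 ends in the accepting state s4.
Since at least one string is accepted, L(D) is not empty.

No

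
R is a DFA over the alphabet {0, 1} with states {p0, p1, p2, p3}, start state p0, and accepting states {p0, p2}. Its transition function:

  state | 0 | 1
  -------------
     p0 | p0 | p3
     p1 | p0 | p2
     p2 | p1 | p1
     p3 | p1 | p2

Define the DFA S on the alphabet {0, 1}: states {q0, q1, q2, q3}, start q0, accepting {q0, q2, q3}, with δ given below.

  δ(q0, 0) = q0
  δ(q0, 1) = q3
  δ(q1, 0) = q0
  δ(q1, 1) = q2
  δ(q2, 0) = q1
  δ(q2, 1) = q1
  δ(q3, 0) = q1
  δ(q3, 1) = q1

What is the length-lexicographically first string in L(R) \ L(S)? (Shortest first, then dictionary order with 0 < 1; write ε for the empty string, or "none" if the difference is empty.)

11

The string 11 is accepted by R but not by S.
No shorter string lies in the difference, and 11 is the lexicographically first length-2 string in L(R) \ L(S).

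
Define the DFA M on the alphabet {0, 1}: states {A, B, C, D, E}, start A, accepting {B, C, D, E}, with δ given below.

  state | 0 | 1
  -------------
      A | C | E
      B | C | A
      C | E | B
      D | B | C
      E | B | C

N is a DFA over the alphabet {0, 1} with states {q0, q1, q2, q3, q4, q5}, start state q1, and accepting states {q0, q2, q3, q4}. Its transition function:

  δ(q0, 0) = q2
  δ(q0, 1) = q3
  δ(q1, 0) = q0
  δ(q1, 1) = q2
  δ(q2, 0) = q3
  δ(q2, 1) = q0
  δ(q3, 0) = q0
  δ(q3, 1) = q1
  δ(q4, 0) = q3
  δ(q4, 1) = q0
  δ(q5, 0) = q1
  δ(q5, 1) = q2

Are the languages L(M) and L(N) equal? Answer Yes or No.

Yes

Exploring the product automaton M × N from the start pair (A, q1), following both machines on each input symbol, reaches 4 state pairs: (A, q1), (C, q0), (E, q2), (B, q3).
M accepts in {B, C, D, E} and N accepts in {q0, q2, q3, q4}. In every reachable pair the two components are either both accepting — (C, q0), (E, q2), (B, q3) — or both non-accepting, so no string is accepted by exactly one of the machines: L(M) \ L(N) and L(N) \ L(M) are both empty.
Hence every string is accepted by M iff it is accepted by N, and the two languages coincide.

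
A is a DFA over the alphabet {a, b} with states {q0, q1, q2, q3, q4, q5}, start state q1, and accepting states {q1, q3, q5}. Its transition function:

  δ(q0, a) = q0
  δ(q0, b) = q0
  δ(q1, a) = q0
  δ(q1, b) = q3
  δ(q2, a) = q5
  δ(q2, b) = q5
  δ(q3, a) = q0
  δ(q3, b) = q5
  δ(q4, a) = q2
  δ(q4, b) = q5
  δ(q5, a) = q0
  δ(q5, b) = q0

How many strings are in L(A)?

The useful subgraph on states {q1, q3, q5} is acyclic, so L(A) is finite; the longest accepting path visits 3 useful states, giving maximum string length 2.
Counting accepting paths from q1 by length: 1 of length 0, 1 of length 1, 1 of length 2. Total 3.

3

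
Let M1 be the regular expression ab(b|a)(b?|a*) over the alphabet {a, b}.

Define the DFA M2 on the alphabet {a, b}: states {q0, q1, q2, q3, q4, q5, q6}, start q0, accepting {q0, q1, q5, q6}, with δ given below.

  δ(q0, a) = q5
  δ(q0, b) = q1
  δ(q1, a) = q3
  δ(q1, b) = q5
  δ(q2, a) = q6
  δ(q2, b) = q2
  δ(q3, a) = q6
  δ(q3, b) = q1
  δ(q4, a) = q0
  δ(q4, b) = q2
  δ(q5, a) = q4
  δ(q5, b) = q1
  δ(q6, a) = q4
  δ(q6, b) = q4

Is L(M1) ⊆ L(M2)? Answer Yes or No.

No

The string aba is in L(M1) but not in L(M2).
So L(M1) ⊄ L(M2).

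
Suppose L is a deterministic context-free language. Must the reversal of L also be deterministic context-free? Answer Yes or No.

No

L = {c bⁿaⁿ : n≥0} ∪ {d b²ⁿaⁿ : n≥0} is a DCFL: the first symbol tells a deterministic PDA whether to pop one or two b's per a. Its reversal Lᴿ = {aⁿbⁿ c : n≥0} ∪ {aⁿb²ⁿ d : n≥0} is not. DCFLs are closed under right quotient by regular languages, and Lᴿ/{c, d} = {aⁿbⁿ : n≥0} ∪ {aⁿb²ⁿ : n≥0} — the standard context-free language accepted by no deterministic PDA (intuitively the machine would have to commit to a b-to-a ratio before the distinguishing marker arrives; formally, a DPDA for it would have a single run on aⁿb²ⁿ, accepting after the prefix aⁿbⁿ and accepting again after n more b's; an ordinary PDA that simulates it on a's and b's and, at any moment when it is accepting, may switch to reading only a fresh letter e while feeding each e to the simulation as a b, would accept aⁱbʲeᵏ (k≥1) exactly when both aⁱbʲ and aⁱbʲ⁺ᵏ are in the language, i.e. its language intersected with the regular set a*b*e⁺ would be exactly {aⁿbⁿeⁿ : n≥1} — impossible, since context-free languages are closed under intersection with regular sets and {aⁿbⁿeⁿ} is not context-free). So Lᴿ cannot be a DCFL.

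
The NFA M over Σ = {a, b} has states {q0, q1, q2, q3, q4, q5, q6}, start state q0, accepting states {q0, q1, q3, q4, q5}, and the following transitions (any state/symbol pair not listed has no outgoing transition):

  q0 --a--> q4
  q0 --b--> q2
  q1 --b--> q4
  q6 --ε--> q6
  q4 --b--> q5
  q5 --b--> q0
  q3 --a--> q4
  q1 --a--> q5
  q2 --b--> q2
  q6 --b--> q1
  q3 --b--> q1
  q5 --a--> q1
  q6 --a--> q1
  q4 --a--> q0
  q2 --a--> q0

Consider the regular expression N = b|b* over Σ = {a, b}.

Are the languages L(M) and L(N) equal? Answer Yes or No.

The string a is accepted by M but rejected by N.
So L(M) ≠ L(N).

No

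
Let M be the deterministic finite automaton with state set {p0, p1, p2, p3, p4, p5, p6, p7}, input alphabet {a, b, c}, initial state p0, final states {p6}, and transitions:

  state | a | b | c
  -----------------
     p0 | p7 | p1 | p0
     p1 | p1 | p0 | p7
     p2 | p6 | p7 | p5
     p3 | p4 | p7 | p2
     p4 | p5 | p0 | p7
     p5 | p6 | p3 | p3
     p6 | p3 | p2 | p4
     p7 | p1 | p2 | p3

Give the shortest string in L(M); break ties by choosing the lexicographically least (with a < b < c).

aba

A breadth-first search from p0 reaches an accepting state first via the path p0 → p7 → p2 → p6 on input aba.
No string of length < 3 is accepted (BFS exhausts all shorter strings without reaching an accepting state), and aba is the lexicographically least accepting string of length 3.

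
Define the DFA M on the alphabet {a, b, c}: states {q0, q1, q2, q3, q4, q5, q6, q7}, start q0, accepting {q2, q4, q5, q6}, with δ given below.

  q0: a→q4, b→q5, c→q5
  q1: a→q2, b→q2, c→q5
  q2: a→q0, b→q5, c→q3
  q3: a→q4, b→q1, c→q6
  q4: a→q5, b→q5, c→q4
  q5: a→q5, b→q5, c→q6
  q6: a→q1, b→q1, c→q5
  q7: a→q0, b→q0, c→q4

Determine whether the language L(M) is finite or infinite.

infinite

State q4 is reachable from the start and can reach an accepting state, and it lies on the cycle q4 → q4.
Traversing that cycle any number of times yields accepted strings of unbounded length, so the language is infinite.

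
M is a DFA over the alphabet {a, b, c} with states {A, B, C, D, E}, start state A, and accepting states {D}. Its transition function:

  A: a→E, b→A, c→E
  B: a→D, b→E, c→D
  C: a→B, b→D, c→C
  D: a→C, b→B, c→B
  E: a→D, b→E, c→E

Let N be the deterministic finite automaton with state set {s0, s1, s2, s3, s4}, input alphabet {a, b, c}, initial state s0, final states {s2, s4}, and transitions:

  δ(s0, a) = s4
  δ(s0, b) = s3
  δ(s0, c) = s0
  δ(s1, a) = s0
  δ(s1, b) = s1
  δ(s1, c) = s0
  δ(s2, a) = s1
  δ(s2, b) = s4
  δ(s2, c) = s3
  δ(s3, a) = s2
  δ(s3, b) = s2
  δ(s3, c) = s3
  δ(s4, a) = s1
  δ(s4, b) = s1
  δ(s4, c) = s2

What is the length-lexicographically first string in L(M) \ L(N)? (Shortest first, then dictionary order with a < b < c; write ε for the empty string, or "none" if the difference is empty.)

The string aa is accepted by M but not by N.
No shorter string lies in the difference, and aa is the lexicographically first length-2 string in L(M) \ L(N).

aa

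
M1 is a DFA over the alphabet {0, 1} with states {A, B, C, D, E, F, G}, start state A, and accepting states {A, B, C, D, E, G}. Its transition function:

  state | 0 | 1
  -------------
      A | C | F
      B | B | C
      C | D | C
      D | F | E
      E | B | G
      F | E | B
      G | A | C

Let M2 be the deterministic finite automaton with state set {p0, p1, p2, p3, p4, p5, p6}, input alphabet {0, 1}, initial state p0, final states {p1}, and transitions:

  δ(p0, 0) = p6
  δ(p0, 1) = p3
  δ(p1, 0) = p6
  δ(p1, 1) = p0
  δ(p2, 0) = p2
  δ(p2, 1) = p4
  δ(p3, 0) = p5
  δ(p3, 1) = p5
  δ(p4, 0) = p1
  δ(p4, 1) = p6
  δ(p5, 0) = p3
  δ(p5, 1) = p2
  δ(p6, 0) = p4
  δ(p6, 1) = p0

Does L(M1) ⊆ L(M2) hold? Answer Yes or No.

No

The empty string ε is in L(M1) but not in L(M2).
So L(M1) ⊄ L(M2).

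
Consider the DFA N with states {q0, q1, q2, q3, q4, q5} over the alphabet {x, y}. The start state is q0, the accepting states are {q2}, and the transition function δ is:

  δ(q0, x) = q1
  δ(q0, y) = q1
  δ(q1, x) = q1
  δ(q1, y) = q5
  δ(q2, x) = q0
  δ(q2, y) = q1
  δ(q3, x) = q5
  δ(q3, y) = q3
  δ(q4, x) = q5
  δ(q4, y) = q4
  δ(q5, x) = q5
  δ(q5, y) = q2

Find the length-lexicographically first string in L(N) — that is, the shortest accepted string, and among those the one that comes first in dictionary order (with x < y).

xyy

A breadth-first search from q0 reaches an accepting state first via the path q0 → q1 → q5 → q2 on input xyy.
No string of length < 3 is accepted (BFS exhausts all shorter strings without reaching an accepting state), and xyy is the lexicographically least accepting string of length 3.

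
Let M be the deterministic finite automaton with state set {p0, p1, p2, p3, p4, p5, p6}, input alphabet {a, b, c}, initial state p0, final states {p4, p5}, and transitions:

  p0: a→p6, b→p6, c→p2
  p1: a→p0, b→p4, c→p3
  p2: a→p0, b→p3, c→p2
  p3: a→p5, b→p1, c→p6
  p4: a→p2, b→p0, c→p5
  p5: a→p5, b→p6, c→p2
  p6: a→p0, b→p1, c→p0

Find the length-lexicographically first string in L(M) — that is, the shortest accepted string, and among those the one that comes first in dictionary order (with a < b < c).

abb

A breadth-first search from p0 reaches an accepting state first via the path p0 → p6 → p1 → p4 on input abb.
No string of length < 3 is accepted (BFS exhausts all shorter strings without reaching an accepting state), and abb is the lexicographically least accepting string of length 3.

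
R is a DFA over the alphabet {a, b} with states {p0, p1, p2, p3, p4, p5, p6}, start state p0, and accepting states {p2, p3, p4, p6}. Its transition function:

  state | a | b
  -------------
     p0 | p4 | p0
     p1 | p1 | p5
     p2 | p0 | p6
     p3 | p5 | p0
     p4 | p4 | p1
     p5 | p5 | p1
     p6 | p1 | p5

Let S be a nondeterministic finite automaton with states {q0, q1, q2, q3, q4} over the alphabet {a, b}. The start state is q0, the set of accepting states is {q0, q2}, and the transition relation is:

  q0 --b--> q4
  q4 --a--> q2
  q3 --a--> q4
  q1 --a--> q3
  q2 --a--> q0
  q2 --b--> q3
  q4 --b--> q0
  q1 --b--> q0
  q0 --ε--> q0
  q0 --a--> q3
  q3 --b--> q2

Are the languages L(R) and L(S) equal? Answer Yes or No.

The string a is accepted by R but rejected by S.
So L(R) ≠ L(S).

No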